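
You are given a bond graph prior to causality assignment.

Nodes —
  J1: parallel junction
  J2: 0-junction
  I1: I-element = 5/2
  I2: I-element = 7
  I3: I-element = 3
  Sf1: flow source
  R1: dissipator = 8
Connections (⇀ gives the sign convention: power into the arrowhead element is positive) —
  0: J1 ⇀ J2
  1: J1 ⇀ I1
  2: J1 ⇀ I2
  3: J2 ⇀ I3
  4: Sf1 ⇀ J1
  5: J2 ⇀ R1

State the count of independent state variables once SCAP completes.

3  (I1, I2, I3 all integral)

bond 4 →Sf1  (source Sf1 imposes f)
bond 1 →I1  (I1 integral (f out))
bond 2 →I2  (prefer integral on I2)
bond 0 →J1  (J1 needs exactly one e-in)
bond 3 →I3  (I3: I, integral causality)
bond 5 →J2  (only one effort-in slot at J2)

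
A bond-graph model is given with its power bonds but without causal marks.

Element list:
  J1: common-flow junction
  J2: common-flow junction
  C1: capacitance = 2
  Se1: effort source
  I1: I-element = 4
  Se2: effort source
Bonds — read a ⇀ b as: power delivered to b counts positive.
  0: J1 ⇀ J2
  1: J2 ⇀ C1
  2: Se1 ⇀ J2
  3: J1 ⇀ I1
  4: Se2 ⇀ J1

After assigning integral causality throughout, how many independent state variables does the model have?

#2 →J2  (Se1: effort source, stroke at far end)
#4 →J1  (Se2: effort source, stroke at far end)
#1 →J2  (C1 integral (e out))
#0 →J1  (J2: last free bond brings flow in)
#3 →I1  (only one flow-in slot at J1)

2  (C1, I1 all integral)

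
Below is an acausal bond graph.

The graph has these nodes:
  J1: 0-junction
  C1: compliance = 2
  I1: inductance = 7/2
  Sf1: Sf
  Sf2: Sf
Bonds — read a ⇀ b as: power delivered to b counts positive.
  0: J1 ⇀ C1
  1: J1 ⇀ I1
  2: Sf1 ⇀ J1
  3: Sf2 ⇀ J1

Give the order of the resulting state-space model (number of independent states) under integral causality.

bond 2 →Sf1  (Sf1 (Sf) sets flow on bond)
bond 3 →Sf2  (Sf2: flow source, stroke at near end)
bond 0 →J1  (C1: C, integral causality)
bond 1 →I1  (0-jn J1 has e-setter on 0)

2  (C1, I1 all integral)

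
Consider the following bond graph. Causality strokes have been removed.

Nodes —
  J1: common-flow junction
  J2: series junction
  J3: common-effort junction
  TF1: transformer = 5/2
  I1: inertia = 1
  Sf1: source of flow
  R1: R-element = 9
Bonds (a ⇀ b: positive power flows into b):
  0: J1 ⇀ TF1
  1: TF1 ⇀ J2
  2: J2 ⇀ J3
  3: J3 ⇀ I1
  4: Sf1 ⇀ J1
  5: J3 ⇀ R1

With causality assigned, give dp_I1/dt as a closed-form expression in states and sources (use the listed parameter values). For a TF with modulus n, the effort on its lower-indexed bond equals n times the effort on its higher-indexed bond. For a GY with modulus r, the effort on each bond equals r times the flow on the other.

dp_I1/dt = 45*F_Sf1/2 - 9*p_I1

b4 stroke→Sf1  (Sf1: flow source, stroke at near end)
b0 stroke→J1  (J1: bond 4 brought flow, rest push out)
b1 stroke→TF1  (TF1 one-in-one-out from 0)
b2 stroke→J2  (common-f at J2 fixed by 1)
b3 stroke→I1  (I1 integral (f out))
b5 stroke→J3  (only one effort-in slot at J3)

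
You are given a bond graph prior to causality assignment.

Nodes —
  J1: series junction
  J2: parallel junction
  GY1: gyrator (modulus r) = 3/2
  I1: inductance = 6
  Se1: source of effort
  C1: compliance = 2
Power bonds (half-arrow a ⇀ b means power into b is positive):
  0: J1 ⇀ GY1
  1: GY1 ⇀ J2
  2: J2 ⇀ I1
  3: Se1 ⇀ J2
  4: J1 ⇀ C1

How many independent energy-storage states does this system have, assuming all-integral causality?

bond 3 →J2  (source Se1 imposes e)
bond 1 →GY1  (J2 effort already set via bond 3)
bond 2 →I1  (common-e at J2 fixed by 3)
bond 0 →GY1  (GY1 both-in/both-out from 1)
bond 4 →J1  (1-jn J1 has f-setter on 0)

2  (C1, I1 all integral)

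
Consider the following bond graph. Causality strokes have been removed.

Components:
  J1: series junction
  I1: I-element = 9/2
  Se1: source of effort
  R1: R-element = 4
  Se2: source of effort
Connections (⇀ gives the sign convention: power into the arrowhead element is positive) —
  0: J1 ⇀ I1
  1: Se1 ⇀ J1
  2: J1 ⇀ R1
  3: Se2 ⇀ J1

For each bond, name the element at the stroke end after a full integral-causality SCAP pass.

#1 |J1  (Se1 (Se) sets effort on bond)
#3 |J1  (Se2 (Se) sets effort on bond)
#0 |I1  (I1: I, integral causality)
#2 |J1  (1-jn J1 has f-setter on 0)

b0 |I1
b1 |J1
b2 |J1
b3 |J1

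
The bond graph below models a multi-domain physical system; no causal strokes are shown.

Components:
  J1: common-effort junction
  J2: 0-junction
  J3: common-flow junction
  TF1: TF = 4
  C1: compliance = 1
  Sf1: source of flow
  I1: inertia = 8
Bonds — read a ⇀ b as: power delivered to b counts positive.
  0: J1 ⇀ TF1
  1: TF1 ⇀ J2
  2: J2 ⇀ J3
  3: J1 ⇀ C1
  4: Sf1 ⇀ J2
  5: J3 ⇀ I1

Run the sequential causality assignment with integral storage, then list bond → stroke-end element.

#4 stroke→Sf1  (source Sf1 imposes f)
#3 stroke→J1  (C1 outputs effort q/C1)
#0 stroke→TF1  (common-e at J1 fixed by 3)
#1 stroke→J2  (TF1 one-in-one-out from 0)
#2 stroke→J3  (common-e at J2 fixed by 1)
#5 stroke→I1  (only one flow-in slot at J3)

bond 0 |TF1
bond 1 |J2
bond 2 |J3
bond 3 |J1
bond 4 |Sf1
bond 5 |I1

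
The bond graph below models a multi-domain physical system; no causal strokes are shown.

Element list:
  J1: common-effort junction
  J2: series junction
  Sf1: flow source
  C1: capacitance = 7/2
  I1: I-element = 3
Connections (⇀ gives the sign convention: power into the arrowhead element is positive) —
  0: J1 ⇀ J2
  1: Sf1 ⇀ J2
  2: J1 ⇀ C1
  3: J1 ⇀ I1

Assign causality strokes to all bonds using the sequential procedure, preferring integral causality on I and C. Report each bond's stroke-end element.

bond 0 →J2
bond 1 →Sf1
bond 2 →J1
bond 3 →I1

b1 stroke at Sf1  (Sf1 fixes flow; stroke at Sf1)
b0 stroke at J2  (J2 flow already set via bond 1)
b2 stroke at J1  (C1: C, integral causality)
b3 stroke at I1  (common-e at J1 fixed by 2)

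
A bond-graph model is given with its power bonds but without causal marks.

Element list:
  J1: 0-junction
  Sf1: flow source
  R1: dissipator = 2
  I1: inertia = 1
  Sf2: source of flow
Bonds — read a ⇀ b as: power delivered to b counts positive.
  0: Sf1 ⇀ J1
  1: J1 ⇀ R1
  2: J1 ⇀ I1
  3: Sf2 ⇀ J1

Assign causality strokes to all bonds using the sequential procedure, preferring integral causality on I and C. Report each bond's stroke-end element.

#0 |Sf1
#1 |J1
#2 |I1
#3 |Sf2

b0 stroke at Sf1  (Sf1 (Sf) sets flow on bond)
b3 stroke at Sf2  (Sf2: flow source, stroke at near end)
b2 stroke at I1  (I1: I, integral causality)
b1 stroke at J1  (J1: last free bond brings effort in)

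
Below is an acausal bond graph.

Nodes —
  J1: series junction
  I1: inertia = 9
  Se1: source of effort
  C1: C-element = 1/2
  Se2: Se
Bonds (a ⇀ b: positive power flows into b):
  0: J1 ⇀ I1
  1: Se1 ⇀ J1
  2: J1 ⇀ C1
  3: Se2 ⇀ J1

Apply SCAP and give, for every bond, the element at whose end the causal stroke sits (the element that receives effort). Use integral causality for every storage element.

b0 stroke at I1
b1 stroke at J1
b2 stroke at J1
b3 stroke at J1

bond 1 stroke→J1  (Se1 fixes effort; stroke away)
bond 3 stroke→J1  (Se2 fixes effort; stroke away)
bond 0 stroke→I1  (I1 outputs flow p/I1)
bond 2 stroke→J1  (J1: bond 0 brought flow, rest push out)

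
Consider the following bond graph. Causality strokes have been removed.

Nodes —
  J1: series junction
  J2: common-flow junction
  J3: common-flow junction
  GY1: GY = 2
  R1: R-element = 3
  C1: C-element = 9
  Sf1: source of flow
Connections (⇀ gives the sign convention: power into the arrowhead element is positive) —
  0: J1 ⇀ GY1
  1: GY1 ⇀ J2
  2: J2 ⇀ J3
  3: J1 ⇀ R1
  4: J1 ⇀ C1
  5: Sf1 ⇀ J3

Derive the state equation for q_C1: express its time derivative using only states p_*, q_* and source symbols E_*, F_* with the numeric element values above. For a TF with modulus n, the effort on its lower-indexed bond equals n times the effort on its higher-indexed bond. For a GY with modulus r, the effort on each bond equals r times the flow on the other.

b5 stroke→Sf1  (Sf1 fixes flow; stroke at Sf1)
b2 stroke→J3  (common-f at J3 fixed by 5)
b1 stroke→J2  (J2 flow already set via bond 2)
b0 stroke→J1  (GY1 both-in/both-out from 1)
b4 stroke→J1  (C1 integral (e out))
b3 stroke→R1  (J1 needs exactly one f-in)

dq_C1/dt = -2*F_Sf1/3 - q_C1/27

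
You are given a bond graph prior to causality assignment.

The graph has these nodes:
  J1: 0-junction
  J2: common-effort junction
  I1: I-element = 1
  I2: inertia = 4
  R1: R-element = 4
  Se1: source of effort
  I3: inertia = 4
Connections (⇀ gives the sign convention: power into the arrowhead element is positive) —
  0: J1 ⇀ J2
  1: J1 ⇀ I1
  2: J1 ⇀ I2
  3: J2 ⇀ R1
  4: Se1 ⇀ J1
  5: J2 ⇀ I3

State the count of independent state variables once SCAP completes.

β4 |J1  (Se1 fixes effort; stroke away)
β0 |J2  (0-jn J1 has e-setter on 4)
β1 |I1  (J1 effort already set via bond 4)
β2 |I2  (0-jn J1 has e-setter on 4)
β3 |R1  (J2 effort already set via bond 0)
β5 |I3  (common-e at J2 fixed by 0)

3  (I1, I2, I3 all integral)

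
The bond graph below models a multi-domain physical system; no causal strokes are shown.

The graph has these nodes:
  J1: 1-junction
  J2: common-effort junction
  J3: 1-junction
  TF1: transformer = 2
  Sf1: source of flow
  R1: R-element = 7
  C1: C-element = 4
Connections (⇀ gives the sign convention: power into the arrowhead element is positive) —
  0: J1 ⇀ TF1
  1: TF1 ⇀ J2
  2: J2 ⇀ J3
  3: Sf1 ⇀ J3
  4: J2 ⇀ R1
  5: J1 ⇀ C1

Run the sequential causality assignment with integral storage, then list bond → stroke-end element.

b3 →Sf1  (Sf1 fixes flow; stroke at Sf1)
b2 →J3  (1-jn J3 has f-setter on 3)
b5 →J1  (prefer integral on C1)
b0 →TF1  (J1: last free bond brings flow in)
b1 →J2  (TF TF1: opposite of bond 0)
b4 →R1  (common-e at J2 fixed by 1)

#0 →TF1
#1 →J2
#2 →J3
#3 →Sf1
#4 →R1
#5 →J1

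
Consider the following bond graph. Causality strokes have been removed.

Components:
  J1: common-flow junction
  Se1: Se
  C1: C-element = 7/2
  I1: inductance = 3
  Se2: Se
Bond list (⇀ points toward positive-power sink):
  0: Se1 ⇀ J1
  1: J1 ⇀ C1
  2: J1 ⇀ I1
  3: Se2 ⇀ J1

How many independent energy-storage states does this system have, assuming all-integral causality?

b0 →J1  (Se1 fixes effort; stroke away)
b3 →J1  (Se2 (Se) sets effort on bond)
b1 →J1  (C1 outputs effort q/C1)
b2 →I1  (closing 1-jn rule on J1)

2  (C1, I1 all integral)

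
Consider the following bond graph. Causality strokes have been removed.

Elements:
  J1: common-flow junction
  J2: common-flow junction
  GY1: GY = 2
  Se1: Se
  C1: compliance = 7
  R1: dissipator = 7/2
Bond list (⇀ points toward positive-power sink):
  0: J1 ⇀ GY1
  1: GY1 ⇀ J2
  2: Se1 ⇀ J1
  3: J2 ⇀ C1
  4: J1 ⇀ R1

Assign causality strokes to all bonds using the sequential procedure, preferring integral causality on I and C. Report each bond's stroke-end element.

bond 2 |J1  (Se1: effort source, stroke at far end)
bond 3 |J2  (prefer integral on C1)
bond 1 |GY1  (J2 needs exactly one f-in)
bond 0 |GY1  (GY1 both-in/both-out from 1)
bond 4 |J1  (common-f at J1 fixed by 0)

β0 →GY1
β1 →GY1
β2 →J1
β3 →J2
β4 →J1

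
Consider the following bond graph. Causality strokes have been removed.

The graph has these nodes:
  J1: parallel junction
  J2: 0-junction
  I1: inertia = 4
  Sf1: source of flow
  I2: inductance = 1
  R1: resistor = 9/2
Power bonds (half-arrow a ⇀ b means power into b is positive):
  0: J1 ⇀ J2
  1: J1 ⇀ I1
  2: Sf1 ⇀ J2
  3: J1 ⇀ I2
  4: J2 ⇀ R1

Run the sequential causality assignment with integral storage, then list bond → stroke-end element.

β0 →J1
β1 →I1
β2 →Sf1
β3 →I2
β4 →J2

#2 stroke→Sf1  (Sf1: flow source, stroke at near end)
#1 stroke→I1  (I1 integral (f out))
#3 stroke→I2  (prefer integral on I2)
#0 stroke→J1  (closing 0-jn rule on J1)
#4 stroke→J2  (J2 needs exactly one e-in)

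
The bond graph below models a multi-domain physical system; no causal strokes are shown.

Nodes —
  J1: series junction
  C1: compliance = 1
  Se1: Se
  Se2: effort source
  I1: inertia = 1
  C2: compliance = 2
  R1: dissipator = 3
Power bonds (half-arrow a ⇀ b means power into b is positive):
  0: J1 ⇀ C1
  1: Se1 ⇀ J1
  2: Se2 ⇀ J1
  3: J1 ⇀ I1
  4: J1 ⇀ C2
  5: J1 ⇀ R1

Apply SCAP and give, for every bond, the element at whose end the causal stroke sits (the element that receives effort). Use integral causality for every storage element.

b1 stroke→J1  (source Se1 imposes e)
b2 stroke→J1  (Se2 fixes effort; stroke away)
b0 stroke→J1  (C1 outputs effort q/C1)
b3 stroke→I1  (prefer integral on I1)
b4 stroke→J1  (1-jn J1 has f-setter on 3)
b5 stroke→J1  (J1 flow already set via bond 3)

β0 →J1
β1 →J1
β2 →J1
β3 →I1
β4 →J1
β5 →J1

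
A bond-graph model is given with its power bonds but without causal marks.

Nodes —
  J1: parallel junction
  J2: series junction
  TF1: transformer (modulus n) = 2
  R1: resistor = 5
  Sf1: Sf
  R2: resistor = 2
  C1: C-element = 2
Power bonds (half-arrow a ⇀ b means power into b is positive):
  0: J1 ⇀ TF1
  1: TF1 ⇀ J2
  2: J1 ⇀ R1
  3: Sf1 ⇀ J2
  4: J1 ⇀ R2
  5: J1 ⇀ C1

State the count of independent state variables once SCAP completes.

β3 stroke→Sf1  (Sf1 (Sf) sets flow on bond)
β1 stroke→J2  (common-f at J2 fixed by 3)
β0 stroke→TF1  (TF TF1: opposite of bond 1)
β5 stroke→J1  (C1 integral (e out))
β2 stroke→R1  (J1 effort already set via bond 5)
β4 stroke→R2  (common-e at J1 fixed by 5)

1  (C1 all integral)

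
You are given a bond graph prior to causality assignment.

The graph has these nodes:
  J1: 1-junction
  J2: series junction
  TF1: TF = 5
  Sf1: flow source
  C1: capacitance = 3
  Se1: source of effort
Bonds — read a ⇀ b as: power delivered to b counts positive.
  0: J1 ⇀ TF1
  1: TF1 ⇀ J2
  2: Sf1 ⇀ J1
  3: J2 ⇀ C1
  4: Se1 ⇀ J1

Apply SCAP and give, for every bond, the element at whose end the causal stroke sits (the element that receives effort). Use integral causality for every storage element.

β2 stroke at Sf1  (Sf1: flow source, stroke at near end)
β4 stroke at J1  (Se1: effort source, stroke at far end)
β0 stroke at J1  (J1: bond 2 brought flow, rest push out)
β1 stroke at TF1  (TF1 one-in-one-out from 0)
β3 stroke at J2  (1-jn J2 has f-setter on 1)

β0 stroke→J1
β1 stroke→TF1
β2 stroke→Sf1
β3 stroke→J2
β4 stroke→J1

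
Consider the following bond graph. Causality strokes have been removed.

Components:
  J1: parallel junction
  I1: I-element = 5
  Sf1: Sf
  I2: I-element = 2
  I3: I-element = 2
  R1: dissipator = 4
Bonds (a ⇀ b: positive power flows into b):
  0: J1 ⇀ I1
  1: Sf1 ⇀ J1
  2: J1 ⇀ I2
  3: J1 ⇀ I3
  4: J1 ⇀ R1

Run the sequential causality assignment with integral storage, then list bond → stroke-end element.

bond 1 stroke→Sf1  (source Sf1 imposes f)
bond 0 stroke→I1  (I1 outputs flow p/I1)
bond 2 stroke→I2  (I2 integral (f out))
bond 3 stroke→I3  (I3 outputs flow p/I3)
bond 4 stroke→J1  (J1: last free bond brings effort in)

#0 →I1
#1 →Sf1
#2 →I2
#3 →I3
#4 →J1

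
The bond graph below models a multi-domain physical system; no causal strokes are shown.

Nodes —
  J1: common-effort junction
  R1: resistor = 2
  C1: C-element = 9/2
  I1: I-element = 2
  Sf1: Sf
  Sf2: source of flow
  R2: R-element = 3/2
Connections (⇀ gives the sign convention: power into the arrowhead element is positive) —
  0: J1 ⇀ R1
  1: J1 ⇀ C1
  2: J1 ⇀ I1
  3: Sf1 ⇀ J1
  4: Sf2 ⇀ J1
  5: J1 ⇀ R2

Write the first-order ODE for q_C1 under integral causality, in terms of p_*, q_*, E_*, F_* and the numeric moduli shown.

dq_C1/dt = F_Sf1 + F_Sf2 - p_I1/2 - 7*q_C1/27

b3 |Sf1  (Sf1: flow source, stroke at near end)
b4 |Sf2  (Sf2: flow source, stroke at near end)
b1 |J1  (C1: C, integral causality)
b0 |R1  (0-jn J1 has e-setter on 1)
b2 |I1  (J1 effort already set via bond 1)
b5 |R2  (common-e at J1 fixed by 1)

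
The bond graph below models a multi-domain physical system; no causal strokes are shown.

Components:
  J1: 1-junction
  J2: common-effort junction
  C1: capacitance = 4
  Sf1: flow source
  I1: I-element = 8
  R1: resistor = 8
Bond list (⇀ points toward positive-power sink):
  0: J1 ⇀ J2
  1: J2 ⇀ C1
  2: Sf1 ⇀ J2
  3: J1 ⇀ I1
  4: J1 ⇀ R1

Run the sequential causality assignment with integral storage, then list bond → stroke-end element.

#0 stroke at J1
#1 stroke at J2
#2 stroke at Sf1
#3 stroke at I1
#4 stroke at J1

bond 2 stroke at Sf1  (Sf1: flow source, stroke at near end)
bond 1 stroke at J2  (C1 outputs effort q/C1)
bond 0 stroke at J1  (0-jn J2 has e-setter on 1)
bond 3 stroke at I1  (I1 outputs flow p/I1)
bond 4 stroke at J1  (J1 flow already set via bond 3)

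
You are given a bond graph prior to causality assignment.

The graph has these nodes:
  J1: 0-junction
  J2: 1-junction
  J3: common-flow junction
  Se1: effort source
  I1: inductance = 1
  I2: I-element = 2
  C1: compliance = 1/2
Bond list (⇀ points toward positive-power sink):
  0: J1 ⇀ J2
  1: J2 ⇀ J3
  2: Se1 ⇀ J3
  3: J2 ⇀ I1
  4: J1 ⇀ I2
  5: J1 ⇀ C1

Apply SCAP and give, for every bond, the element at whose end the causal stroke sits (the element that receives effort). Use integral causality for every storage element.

β2 stroke→J3  (Se1: effort source, stroke at far end)
β1 stroke→J2  (only one flow-in slot at J3)
β3 stroke→I1  (I1 outputs flow p/I1)
β0 stroke→J2  (J2 flow already set via bond 3)
β4 stroke→I2  (I2 integral (f out))
β5 stroke→J1  (J1: last free bond brings effort in)

b0 |J2
b1 |J2
b2 |J3
b3 |I1
b4 |I2
b5 |J1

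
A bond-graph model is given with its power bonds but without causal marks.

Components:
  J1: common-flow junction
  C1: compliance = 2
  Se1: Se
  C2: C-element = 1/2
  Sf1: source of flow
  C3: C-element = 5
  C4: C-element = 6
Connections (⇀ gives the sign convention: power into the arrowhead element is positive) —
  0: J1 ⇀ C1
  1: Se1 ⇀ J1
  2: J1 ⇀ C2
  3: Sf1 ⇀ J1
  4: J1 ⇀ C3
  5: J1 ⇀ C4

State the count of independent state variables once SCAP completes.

b1 →J1  (Se1 (Se) sets effort on bond)
b3 →Sf1  (source Sf1 imposes f)
b0 →J1  (J1 flow already set via bond 3)
b2 →J1  (1-jn J1 has f-setter on 3)
b4 →J1  (common-f at J1 fixed by 3)
b5 →J1  (1-jn J1 has f-setter on 3)

4  (C1, C2, C3, C4 all integral)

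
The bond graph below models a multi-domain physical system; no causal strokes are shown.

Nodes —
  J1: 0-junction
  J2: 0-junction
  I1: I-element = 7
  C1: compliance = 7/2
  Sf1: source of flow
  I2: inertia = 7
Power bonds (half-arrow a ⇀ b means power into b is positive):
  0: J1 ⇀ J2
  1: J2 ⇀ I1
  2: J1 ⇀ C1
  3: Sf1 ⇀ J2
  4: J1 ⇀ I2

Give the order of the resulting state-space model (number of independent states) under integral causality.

3  (C1, I1, I2 all integral)

#3 →Sf1  (Sf1 fixes flow; stroke at Sf1)
#1 →I1  (I1 integral (f out))
#0 →J2  (J2 needs exactly one e-in)
#2 →J1  (prefer integral on C1)
#4 →I2  (common-e at J1 fixed by 2)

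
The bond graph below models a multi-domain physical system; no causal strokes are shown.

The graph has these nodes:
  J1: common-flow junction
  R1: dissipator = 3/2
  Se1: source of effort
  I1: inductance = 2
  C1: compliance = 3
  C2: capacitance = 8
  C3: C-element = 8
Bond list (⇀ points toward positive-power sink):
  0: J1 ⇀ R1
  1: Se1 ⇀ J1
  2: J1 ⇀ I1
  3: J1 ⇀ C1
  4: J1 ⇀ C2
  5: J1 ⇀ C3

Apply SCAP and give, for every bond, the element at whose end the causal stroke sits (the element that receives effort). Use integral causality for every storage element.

bond 1 |J1  (source Se1 imposes e)
bond 2 |I1  (I1 integral (f out))
bond 0 |J1  (J1: bond 2 brought flow, rest push out)
bond 3 |J1  (common-f at J1 fixed by 2)
bond 4 |J1  (J1 flow already set via bond 2)
bond 5 |J1  (J1 flow already set via bond 2)

b0 stroke at J1
b1 stroke at J1
b2 stroke at I1
b3 stroke at J1
b4 stroke at J1
b5 stroke at J1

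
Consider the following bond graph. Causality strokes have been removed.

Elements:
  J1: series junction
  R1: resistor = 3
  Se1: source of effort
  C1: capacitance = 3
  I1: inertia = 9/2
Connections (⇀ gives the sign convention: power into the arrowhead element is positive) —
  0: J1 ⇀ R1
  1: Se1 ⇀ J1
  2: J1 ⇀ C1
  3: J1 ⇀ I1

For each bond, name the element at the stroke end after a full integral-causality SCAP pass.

#1 →J1  (source Se1 imposes e)
#2 →J1  (C1 outputs effort q/C1)
#3 →I1  (I1 integral (f out))
#0 →J1  (J1 flow already set via bond 3)

b0 stroke at J1
b1 stroke at J1
b2 stroke at J1
b3 stroke at I1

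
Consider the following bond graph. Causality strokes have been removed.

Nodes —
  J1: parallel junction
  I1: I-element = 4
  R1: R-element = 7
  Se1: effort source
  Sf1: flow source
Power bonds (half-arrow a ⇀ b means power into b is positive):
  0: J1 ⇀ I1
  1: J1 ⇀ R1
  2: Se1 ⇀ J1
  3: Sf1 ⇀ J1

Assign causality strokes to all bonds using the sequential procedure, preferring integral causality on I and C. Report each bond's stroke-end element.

β0 stroke at I1
β1 stroke at R1
β2 stroke at J1
β3 stroke at Sf1

β2 →J1  (Se1 fixes effort; stroke away)
β3 →Sf1  (Sf1 (Sf) sets flow on bond)
β0 →I1  (J1: bond 2 brought effort, rest push out)
β1 →R1  (0-jn J1 has e-setter on 2)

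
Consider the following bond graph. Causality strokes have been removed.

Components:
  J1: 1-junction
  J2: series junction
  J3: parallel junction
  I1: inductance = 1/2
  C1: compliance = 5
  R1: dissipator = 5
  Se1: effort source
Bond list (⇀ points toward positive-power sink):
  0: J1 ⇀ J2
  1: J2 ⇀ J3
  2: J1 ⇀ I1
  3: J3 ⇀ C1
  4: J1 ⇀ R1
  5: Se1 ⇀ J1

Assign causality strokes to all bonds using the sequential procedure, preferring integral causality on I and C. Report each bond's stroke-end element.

β0 stroke→J1
β1 stroke→J2
β2 stroke→I1
β3 stroke→J3
β4 stroke→J1
β5 stroke→J1

bond 5 stroke at J1  (Se1: effort source, stroke at far end)
bond 2 stroke at I1  (I1: I, integral causality)
bond 0 stroke at J1  (J1: bond 2 brought flow, rest push out)
bond 4 stroke at J1  (J1 flow already set via bond 2)
bond 1 stroke at J2  (J2: bond 0 brought flow, rest push out)
bond 3 stroke at J3  (only one effort-in slot at J3)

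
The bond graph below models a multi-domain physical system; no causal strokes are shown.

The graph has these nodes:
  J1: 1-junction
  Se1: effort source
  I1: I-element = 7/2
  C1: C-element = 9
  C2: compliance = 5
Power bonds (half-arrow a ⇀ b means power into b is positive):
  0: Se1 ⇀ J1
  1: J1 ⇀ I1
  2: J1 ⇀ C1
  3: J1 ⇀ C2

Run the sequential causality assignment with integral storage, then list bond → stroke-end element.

b0 stroke→J1  (Se1: effort source, stroke at far end)
b1 stroke→I1  (I1 integral (f out))
b2 stroke→J1  (common-f at J1 fixed by 1)
b3 stroke→J1  (1-jn J1 has f-setter on 1)

β0 stroke at J1
β1 stroke at I1
β2 stroke at J1
β3 stroke at J1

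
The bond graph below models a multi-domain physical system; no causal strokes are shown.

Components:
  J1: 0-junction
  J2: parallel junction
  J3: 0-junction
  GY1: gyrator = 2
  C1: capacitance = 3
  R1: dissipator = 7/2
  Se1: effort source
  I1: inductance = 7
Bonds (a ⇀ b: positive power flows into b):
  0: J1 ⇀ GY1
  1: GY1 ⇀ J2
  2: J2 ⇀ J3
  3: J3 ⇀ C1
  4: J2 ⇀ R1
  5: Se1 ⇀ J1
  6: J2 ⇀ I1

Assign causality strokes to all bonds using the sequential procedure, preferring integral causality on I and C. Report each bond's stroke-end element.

bond 0 stroke→GY1
bond 1 stroke→GY1
bond 2 stroke→J2
bond 3 stroke→J3
bond 4 stroke→R1
bond 5 stroke→J1
bond 6 stroke→I1

β5 →J1  (Se1 fixes effort; stroke away)
β0 →GY1  (J1: bond 5 brought effort, rest push out)
β1 →GY1  (GY1 both-in/both-out from 0)
β3 →J3  (C1 integral (e out))
β2 →J2  (J3: bond 3 brought effort, rest push out)
β4 →R1  (J2: bond 2 brought effort, rest push out)
β6 →I1  (J2 effort already set via bond 2)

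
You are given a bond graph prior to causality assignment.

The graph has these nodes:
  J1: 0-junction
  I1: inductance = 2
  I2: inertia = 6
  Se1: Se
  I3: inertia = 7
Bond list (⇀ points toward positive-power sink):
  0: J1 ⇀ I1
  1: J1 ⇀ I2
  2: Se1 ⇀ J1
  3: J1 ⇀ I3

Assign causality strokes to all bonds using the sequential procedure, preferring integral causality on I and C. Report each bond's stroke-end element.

bond 0 stroke→I1
bond 1 stroke→I2
bond 2 stroke→J1
bond 3 stroke→I3

β2 →J1  (Se1 fixes effort; stroke away)
β0 →I1  (J1 effort already set via bond 2)
β1 →I2  (J1 effort already set via bond 2)
β3 →I3  (J1 effort already set via bond 2)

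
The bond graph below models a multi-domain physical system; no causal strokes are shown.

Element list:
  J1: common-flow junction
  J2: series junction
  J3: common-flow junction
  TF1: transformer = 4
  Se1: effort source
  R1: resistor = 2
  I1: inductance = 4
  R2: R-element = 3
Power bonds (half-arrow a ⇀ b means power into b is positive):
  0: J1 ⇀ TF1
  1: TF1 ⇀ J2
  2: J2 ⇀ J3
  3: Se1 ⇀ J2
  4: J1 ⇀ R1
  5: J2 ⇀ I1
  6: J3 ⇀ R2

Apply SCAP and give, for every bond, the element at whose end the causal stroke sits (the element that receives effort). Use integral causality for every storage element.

b0 |TF1
b1 |J2
b2 |J2
b3 |J2
b4 |J1
b5 |I1
b6 |J3

β3 →J2  (Se1 fixes effort; stroke away)
β5 →I1  (I1: I, integral causality)
β1 →J2  (common-f at J2 fixed by 5)
β2 →J2  (J2 flow already set via bond 5)
β6 →J3  (J3 flow already set via bond 2)
β0 →TF1  (TF TF1: opposite of bond 1)
β4 →J1  (1-jn J1 has f-setter on 0)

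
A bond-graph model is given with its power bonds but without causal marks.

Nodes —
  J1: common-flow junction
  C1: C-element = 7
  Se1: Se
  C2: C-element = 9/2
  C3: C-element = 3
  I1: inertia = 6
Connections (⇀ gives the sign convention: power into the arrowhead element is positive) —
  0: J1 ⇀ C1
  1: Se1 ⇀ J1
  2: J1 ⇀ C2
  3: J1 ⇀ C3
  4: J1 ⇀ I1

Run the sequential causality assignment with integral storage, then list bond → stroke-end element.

bond 0 stroke at J1
bond 1 stroke at J1
bond 2 stroke at J1
bond 3 stroke at J1
bond 4 stroke at I1

#1 |J1  (Se1 fixes effort; stroke away)
#0 |J1  (C1: C, integral causality)
#2 |J1  (C2 integral (e out))
#3 |J1  (C3 outputs effort q/C3)
#4 |I1  (closing 1-jn rule on J1)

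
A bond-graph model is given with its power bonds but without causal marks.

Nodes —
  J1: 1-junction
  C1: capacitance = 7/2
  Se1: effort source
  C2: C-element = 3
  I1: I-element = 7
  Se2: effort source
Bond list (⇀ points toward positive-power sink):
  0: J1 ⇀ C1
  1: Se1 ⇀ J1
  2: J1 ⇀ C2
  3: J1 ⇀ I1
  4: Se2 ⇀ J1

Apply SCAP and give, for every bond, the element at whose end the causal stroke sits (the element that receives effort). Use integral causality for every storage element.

β1 stroke→J1  (Se1 (Se) sets effort on bond)
β4 stroke→J1  (source Se2 imposes e)
β0 stroke→J1  (C1: C, integral causality)
β2 stroke→J1  (C2: C, integral causality)
β3 stroke→I1  (only one flow-in slot at J1)

bond 0 stroke→J1
bond 1 stroke→J1
bond 2 stroke→J1
bond 3 stroke→I1
bond 4 stroke→J1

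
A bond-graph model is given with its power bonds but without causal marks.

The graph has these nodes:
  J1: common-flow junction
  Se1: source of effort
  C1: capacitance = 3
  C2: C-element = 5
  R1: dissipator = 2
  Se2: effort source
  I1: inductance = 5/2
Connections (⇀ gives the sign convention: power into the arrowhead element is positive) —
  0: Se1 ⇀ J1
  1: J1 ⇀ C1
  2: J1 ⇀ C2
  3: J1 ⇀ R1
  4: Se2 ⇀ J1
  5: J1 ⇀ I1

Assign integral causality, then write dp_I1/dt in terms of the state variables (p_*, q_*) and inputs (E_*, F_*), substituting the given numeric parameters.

dp_I1/dt = E_Se1 + E_Se2 - 4*p_I1/5 - q_C1/3 - q_C2/5

b0 stroke→J1  (Se1: effort source, stroke at far end)
b4 stroke→J1  (source Se2 imposes e)
b1 stroke→J1  (C1: C, integral causality)
b2 stroke→J1  (prefer integral on C2)
b5 stroke→I1  (prefer integral on I1)
b3 stroke→J1  (1-jn J1 has f-setter on 5)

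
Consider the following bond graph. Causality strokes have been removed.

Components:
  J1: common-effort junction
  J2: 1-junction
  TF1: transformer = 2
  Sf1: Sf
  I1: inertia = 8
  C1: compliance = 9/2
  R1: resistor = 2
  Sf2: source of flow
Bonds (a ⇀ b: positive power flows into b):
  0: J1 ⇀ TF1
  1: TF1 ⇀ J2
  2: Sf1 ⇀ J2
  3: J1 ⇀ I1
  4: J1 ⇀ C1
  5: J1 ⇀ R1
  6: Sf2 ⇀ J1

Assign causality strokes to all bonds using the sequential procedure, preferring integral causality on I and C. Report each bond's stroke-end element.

#0 stroke at TF1
#1 stroke at J2
#2 stroke at Sf1
#3 stroke at I1
#4 stroke at J1
#5 stroke at R1
#6 stroke at Sf2

bond 2 stroke→Sf1  (Sf1: flow source, stroke at near end)
bond 6 stroke→Sf2  (Sf2 (Sf) sets flow on bond)
bond 1 stroke→J2  (J2 flow already set via bond 2)
bond 0 stroke→TF1  (through TF1, causality passes straight; one stroke at TF1)
bond 3 stroke→I1  (I1 outputs flow p/I1)
bond 4 stroke→J1  (C1: C, integral causality)
bond 5 stroke→R1  (J1 effort already set via bond 4)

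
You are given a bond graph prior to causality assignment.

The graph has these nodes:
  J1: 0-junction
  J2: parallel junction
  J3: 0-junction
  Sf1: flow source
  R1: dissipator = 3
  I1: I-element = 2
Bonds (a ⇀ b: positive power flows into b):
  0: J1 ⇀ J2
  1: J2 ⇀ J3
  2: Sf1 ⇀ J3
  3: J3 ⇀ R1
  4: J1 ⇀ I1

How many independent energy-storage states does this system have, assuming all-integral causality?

1  (I1 all integral)

#2 →Sf1  (Sf1: flow source, stroke at near end)
#4 →I1  (I1 integral (f out))
#0 →J1  (J1: last free bond brings effort in)
#1 →J2  (J2 needs exactly one e-in)
#3 →J3  (closing 0-jn rule on J3)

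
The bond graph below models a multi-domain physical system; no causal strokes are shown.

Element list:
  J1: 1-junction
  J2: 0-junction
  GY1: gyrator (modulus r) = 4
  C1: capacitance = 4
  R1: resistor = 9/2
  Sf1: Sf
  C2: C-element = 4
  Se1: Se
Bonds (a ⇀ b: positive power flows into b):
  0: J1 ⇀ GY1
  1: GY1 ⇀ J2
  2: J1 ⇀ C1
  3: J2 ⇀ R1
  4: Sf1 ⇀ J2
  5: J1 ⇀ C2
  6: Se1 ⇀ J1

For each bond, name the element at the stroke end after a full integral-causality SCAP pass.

β4 →Sf1  (Sf1: flow source, stroke at near end)
β6 →J1  (Se1 fixes effort; stroke away)
β2 →J1  (prefer integral on C1)
β5 →J1  (C2 outputs effort q/C2)
β0 →GY1  (only one flow-in slot at J1)
β1 →GY1  (through GY1, causality inverts; strokes same side of GY1)
β3 →J2  (J2 needs exactly one e-in)

β0 →GY1
β1 →GY1
β2 →J1
β3 →J2
β4 →Sf1
β5 →J1
β6 →J1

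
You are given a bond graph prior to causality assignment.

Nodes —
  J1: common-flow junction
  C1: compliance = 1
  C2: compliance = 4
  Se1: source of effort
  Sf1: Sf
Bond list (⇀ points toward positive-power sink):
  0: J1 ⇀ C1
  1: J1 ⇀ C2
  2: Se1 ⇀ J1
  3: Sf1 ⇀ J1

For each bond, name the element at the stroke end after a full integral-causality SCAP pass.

β0 stroke→J1
β1 stroke→J1
β2 stroke→J1
β3 stroke→Sf1

β2 →J1  (Se1 (Se) sets effort on bond)
β3 →Sf1  (Sf1 fixes flow; stroke at Sf1)
β0 →J1  (J1 flow already set via bond 3)
β1 →J1  (J1: bond 3 brought flow, rest push out)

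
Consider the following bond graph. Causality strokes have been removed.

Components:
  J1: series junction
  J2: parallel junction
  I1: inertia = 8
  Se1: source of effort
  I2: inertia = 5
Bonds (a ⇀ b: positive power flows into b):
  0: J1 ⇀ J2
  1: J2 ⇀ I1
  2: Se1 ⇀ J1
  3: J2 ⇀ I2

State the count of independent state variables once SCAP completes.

2  (I1, I2 all integral)

bond 2 |J1  (Se1: effort source, stroke at far end)
bond 0 |J2  (only one flow-in slot at J1)
bond 1 |I1  (J2: bond 0 brought effort, rest push out)
bond 3 |I2  (0-jn J2 has e-setter on 0)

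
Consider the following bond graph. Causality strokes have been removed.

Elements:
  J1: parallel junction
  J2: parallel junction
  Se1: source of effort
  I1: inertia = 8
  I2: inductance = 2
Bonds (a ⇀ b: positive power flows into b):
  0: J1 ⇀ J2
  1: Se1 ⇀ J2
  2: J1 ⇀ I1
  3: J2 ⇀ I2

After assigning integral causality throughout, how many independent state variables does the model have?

#1 →J2  (Se1: effort source, stroke at far end)
#0 →J1  (J2: bond 1 brought effort, rest push out)
#3 →I2  (J2: bond 1 brought effort, rest push out)
#2 →I1  (0-jn J1 has e-setter on 0)

2  (I1, I2 all integral)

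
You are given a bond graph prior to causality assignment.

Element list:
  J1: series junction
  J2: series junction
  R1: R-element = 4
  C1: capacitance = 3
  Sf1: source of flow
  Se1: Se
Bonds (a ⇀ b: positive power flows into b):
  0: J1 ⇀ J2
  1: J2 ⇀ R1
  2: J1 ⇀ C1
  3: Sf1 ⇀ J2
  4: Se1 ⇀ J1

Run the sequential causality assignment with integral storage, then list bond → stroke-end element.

bond 3 stroke→Sf1  (source Sf1 imposes f)
bond 4 stroke→J1  (Se1 (Se) sets effort on bond)
bond 0 stroke→J2  (1-jn J2 has f-setter on 3)
bond 1 stroke→J2  (1-jn J2 has f-setter on 3)
bond 2 stroke→J1  (J1: bond 0 brought flow, rest push out)

bond 0 stroke→J2
bond 1 stroke→J2
bond 2 stroke→J1
bond 3 stroke→Sf1
bond 4 stroke→J1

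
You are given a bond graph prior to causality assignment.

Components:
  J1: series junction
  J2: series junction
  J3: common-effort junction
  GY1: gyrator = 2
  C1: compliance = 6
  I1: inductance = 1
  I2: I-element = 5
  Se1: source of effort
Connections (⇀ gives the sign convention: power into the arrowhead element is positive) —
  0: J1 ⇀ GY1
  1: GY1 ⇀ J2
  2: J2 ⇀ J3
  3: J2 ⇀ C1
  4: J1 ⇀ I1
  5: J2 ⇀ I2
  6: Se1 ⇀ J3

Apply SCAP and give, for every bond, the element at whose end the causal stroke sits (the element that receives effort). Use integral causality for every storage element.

β0 →J1
β1 →J2
β2 →J2
β3 →J2
β4 →I1
β5 →I2
β6 →J3

bond 6 |J3  (source Se1 imposes e)
bond 2 |J2  (0-jn J3 has e-setter on 6)
bond 3 |J2  (C1 outputs effort q/C1)
bond 4 |I1  (I1: I, integral causality)
bond 0 |J1  (common-f at J1 fixed by 4)
bond 1 |J2  (GY GY1: same side as bond 0)
bond 5 |I2  (J2 needs exactly one f-in)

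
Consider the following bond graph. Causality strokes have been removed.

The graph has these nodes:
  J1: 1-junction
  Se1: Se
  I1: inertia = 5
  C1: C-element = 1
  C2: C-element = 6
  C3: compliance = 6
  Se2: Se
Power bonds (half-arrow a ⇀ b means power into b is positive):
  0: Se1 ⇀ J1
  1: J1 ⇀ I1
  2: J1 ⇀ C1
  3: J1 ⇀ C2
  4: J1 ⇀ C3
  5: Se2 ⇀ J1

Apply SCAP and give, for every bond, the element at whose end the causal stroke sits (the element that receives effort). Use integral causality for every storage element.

b0 stroke→J1  (Se1 (Se) sets effort on bond)
b5 stroke→J1  (Se2: effort source, stroke at far end)
b1 stroke→I1  (I1 integral (f out))
b2 stroke→J1  (common-f at J1 fixed by 1)
b3 stroke→J1  (common-f at J1 fixed by 1)
b4 stroke→J1  (J1 flow already set via bond 1)

bond 0 |J1
bond 1 |I1
bond 2 |J1
bond 3 |J1
bond 4 |J1
bond 5 |J1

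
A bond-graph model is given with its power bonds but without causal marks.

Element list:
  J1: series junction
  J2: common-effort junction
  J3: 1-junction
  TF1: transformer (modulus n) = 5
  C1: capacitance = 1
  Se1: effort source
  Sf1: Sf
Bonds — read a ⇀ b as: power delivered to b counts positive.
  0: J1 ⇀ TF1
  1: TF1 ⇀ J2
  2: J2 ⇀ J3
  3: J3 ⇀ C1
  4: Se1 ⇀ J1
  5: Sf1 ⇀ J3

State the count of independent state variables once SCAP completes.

1  (C1 all integral)

b4 stroke→J1  (Se1 fixes effort; stroke away)
b5 stroke→Sf1  (Sf1: flow source, stroke at near end)
b0 stroke→TF1  (only one flow-in slot at J1)
b2 stroke→J3  (common-f at J3 fixed by 5)
b3 stroke→J3  (1-jn J3 has f-setter on 5)
b1 stroke→J2  (TF1: transformer flips bond 0)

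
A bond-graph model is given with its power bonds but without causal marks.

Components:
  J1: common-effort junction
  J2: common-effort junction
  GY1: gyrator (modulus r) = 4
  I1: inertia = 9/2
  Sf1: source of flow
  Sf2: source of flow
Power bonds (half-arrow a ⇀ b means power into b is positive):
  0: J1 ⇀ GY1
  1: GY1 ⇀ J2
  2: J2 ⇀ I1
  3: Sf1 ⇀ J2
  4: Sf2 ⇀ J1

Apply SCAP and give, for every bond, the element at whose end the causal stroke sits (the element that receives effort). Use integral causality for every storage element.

#0 →J1
#1 →J2
#2 →I1
#3 →Sf1
#4 →Sf2

β3 stroke at Sf1  (source Sf1 imposes f)
β4 stroke at Sf2  (Sf2 fixes flow; stroke at Sf2)
β0 stroke at J1  (J1 needs exactly one e-in)
β1 stroke at J2  (GY1: gyrator matches bond 0)
β2 stroke at I1  (common-e at J2 fixed by 1)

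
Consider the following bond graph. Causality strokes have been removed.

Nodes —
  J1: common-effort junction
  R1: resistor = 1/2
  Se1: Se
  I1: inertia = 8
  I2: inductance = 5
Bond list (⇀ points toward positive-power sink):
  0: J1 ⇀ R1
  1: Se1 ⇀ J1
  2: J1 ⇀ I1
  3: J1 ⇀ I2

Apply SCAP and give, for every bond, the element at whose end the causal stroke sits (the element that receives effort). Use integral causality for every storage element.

bond 0 stroke at R1
bond 1 stroke at J1
bond 2 stroke at I1
bond 3 stroke at I2

#1 stroke→J1  (source Se1 imposes e)
#0 stroke→R1  (J1: bond 1 brought effort, rest push out)
#2 stroke→I1  (J1 effort already set via bond 1)
#3 stroke→I2  (0-jn J1 has e-setter on 1)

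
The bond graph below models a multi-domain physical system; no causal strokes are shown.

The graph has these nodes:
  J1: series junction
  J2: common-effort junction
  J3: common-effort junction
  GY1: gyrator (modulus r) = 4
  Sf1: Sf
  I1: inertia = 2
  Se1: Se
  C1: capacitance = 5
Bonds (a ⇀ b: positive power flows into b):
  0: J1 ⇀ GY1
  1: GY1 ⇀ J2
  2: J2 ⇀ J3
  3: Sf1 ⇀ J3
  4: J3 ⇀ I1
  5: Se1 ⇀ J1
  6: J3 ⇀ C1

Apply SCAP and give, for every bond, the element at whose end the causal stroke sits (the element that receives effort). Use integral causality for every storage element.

β0 →GY1
β1 →GY1
β2 →J2
β3 →Sf1
β4 →I1
β5 →J1
β6 →J3

#3 →Sf1  (source Sf1 imposes f)
#5 →J1  (Se1 (Se) sets effort on bond)
#0 →GY1  (J1: last free bond brings flow in)
#1 →GY1  (GY1: gyrator matches bond 0)
#2 →J2  (only one effort-in slot at J2)
#4 →I1  (I1: I, integral causality)
#6 →J3  (J3 needs exactly one e-in)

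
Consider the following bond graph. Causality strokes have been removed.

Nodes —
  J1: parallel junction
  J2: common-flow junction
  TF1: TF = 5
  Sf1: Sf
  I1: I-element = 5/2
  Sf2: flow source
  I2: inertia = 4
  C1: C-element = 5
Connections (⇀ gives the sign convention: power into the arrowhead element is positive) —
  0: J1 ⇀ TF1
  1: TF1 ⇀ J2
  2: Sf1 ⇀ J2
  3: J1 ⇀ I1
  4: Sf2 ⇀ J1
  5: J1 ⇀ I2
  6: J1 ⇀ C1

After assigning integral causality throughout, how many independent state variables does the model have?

β2 |Sf1  (Sf1 fixes flow; stroke at Sf1)
β4 |Sf2  (Sf2 (Sf) sets flow on bond)
β1 |J2  (1-jn J2 has f-setter on 2)
β0 |TF1  (TF1 one-in-one-out from 1)
β3 |I1  (I1 outputs flow p/I1)
β5 |I2  (prefer integral on I2)
β6 |J1  (J1: last free bond brings effort in)

3  (C1, I1, I2 all integral)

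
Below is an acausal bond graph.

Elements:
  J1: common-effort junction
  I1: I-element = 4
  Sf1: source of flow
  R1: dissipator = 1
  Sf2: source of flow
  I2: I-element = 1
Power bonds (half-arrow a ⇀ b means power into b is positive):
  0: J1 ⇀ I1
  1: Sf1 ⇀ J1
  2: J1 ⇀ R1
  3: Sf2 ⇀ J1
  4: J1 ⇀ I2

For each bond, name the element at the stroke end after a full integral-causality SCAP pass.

β0 stroke at I1
β1 stroke at Sf1
β2 stroke at J1
β3 stroke at Sf2
β4 stroke at I2

#1 →Sf1  (source Sf1 imposes f)
#3 →Sf2  (Sf2: flow source, stroke at near end)
#0 →I1  (I1: I, integral causality)
#4 →I2  (I2: I, integral causality)
#2 →J1  (J1 needs exactly one e-in)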